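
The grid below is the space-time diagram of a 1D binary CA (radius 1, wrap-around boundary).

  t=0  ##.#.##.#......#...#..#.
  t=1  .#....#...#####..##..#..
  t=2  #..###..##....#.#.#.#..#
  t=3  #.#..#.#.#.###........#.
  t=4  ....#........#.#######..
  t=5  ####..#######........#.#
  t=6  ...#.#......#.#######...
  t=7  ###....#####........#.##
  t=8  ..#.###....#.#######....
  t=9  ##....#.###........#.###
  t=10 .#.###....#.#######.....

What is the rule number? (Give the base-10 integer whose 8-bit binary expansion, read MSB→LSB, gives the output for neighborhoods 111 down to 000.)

67

  [7] ### => .  t=1,i=11
  [6] ##. => #  t=0,i=1
  [5] #.# => .  t=0,i=2
  [4] #.. => .  t=0,i=9
  [3] .## => .  t=0,i=0
  [2] .#. => .  t=0,i=3
  [1] ..# => #  t=0,i=14
  [0] ... => #  t=0,i=10
  bits 01000011 = 67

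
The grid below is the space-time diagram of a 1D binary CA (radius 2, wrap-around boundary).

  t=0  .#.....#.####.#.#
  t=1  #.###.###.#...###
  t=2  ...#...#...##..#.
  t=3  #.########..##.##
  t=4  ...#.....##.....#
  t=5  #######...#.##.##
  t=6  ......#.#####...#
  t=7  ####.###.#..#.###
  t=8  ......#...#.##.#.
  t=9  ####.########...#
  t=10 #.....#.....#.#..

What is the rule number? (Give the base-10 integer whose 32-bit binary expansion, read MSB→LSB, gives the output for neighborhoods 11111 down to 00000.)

  ##### -> .   bit 31 = 0  t=3,i=4
  ####. -> .   bit 30 = 0  t=0,i=11
  ###.# -> .   bit 29 = 0  t=0,i=12
  ###.. -> #   bit 28 = 1  t=3,i=9
  ##.## -> .   bit 27 = 0  t=1,i=1
  ##.#. -> .   bit 26 = 0  t=0,i=13
  ##..# -> #   bit 25 = 1  t=2,i=13
  ##... -> .   bit 24 = 0  t=4,i=11
  #.### -> .   bit 23 = 0  t=0,i=9
  #.##. -> #   bit 22 = 1  t=5,i=12
  #.#.# -> #   bit 21 = 1  t=0,i=14
  #.#.. -> .   bit 20 = 0  t=0,i=1
  #..## -> .   bit 19 = 0  t=3,i=11
  #..#. -> .   bit 18 = 0  t=2,i=14
  #...# -> #   bit 17 = 1  t=1,i=12
  #.... -> #   bit 16 = 1  t=0,i=3
  .#### -> #   bit 15 = 1  t=0,i=10
  .###. -> #   bit 14 = 1  t=1,i=3
  .##.# -> .   bit 13 = 0  t=3,i=13
  .##.. -> #   bit 12 = 1  t=2,i=12
  .#.## -> #   bit 11 = 1  t=0,i=8
  .#.#. -> #   bit 10 = 1  t=0,i=0
  .#..# -> #   bit 9 = 1  t=7,i=10
  .#... -> #   bit 8 = 1  t=0,i=2
  ..### -> .   bit 7 = 0  t=1,i=14
  ..##. -> .   bit 6 = 0  t=2,i=11
  ..#.# -> #   bit 5 = 1  t=0,i=7
  ..#.. -> #   bit 4 = 1  t=2,i=3
  ...## -> .   bit 3 = 0  t=1,i=13
  ...#. -> #   bit 2 = 1  t=0,i=6
  ....# -> .   bit 1 = 0  t=0,i=5
  ..... -> #   bit 0 = 1  t=0,i=4
  bits 00010010011000111101111100110101 = 308535093

308535093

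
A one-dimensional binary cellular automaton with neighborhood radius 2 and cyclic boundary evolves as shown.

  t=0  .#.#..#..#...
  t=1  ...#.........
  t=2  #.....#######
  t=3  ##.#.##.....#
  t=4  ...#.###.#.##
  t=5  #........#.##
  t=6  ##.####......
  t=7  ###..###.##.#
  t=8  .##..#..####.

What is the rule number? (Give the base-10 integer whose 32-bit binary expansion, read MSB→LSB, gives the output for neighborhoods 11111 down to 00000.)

  ##### -> .   bit 31 = 0  t=2,i=8
  ####. -> #   bit 30 = 1  t=2,i=12
  ###.# -> .   bit 29 = 0  t=3,i=1
  ###.. -> #   bit 28 = 1  t=2,i=0
  ##.## -> #   bit 27 = 1  t=6,i=2
  ##.#. -> .   bit 26 = 0  t=3,i=2
  ##..# -> .   bit 25 = 0  t=7,i=3
  ##... -> #   bit 24 = 1  t=2,i=1
  #.### -> .   bit 23 = 0  t=4,i=5
  #.##. -> #   bit 22 = 1  t=3,i=5
  #.#.# -> #   bit 21 = 1  t=3,i=3
  #.#.. -> #   bit 20 = 1  t=0,i=3
  #..## -> .   bit 19 = 0  t=7,i=4
  #..#. -> .   bit 18 = 0  t=0,i=5
  #...# -> .   bit 17 = 0  t=4,i=1
  #.... -> .   bit 16 = 0  t=0,i=11
  .#### -> .   bit 15 = 0  t=2,i=7
  .###. -> .   bit 14 = 0  t=3,i=0
  .##.# -> #   bit 13 = 1  t=6,i=1
  .##.. -> #   bit 12 = 1  t=3,i=6
  .#.## -> .   bit 11 = 0  t=3,i=4
  .#.#. -> .   bit 10 = 0  t=0,i=2
  .#..# -> .   bit 9 = 0  t=0,i=4
  .#... -> .   bit 8 = 0  t=0,i=10
  ..### -> #   bit 7 = 1  t=2,i=6
  ..##. -> #   bit 6 = 1  t=6,i=0
  ..#.# -> .   bit 5 = 0  t=0,i=1
  ..#.. -> .   bit 4 = 0  t=0,i=6
  ...## -> #   bit 3 = 1  t=2,i=5
  ...#. -> .   bit 2 = 0  t=0,i=0
  ....# -> .   bit 1 = 0  t=0,i=12
  ..... -> #   bit 0 = 1  t=1,i=0
  bits 01011001011100000011000011001001 = 1500524745

1500524745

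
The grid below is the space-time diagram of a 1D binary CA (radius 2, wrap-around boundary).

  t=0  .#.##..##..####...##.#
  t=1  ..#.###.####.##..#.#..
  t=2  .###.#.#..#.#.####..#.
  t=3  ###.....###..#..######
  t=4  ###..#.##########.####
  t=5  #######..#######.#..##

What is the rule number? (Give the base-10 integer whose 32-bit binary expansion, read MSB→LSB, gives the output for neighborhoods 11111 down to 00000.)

3658251197

  nb #####: next=#  (t=3,i=0, bit31=1)
  nb ####.: next=#  (t=0,i=13, bit30=1)
  nb ###.#: next=.  (t=1,i=6, bit29=0)
  nb ###..: next=#  (t=0,i=14, bit28=1)
  nb ##.##: next=#  (t=1,i=7, bit27=1)
  nb ##.#.: next=.  (t=0,i=20, bit26=0)
  nb ##..#: next=#  (t=0,i=5, bit25=1)
  nb ##...: next=.  (t=0,i=15, bit24=0)
  nb #.###: next=.  (t=1,i=4, bit23=0)
  nb #.##.: next=.  (t=0,i=3, bit22=0)
  nb #.#.#: next=.  (t=0,i=1, bit21=0)
  nb #.#..: next=.  (t=1,i=19, bit20=0)
  nb #..##: next=#  (t=0,i=6, bit19=1)
  nb #..#.: next=#  (t=1,i=16, bit18=1)
  nb #...#: next=.  (t=0,i=16, bit17=0)
  nb #....: next=.  (t=1,i=21, bit16=0)
  nb .####: next=.  (t=0,i=12, bit15=0)
  nb .###.: next=#  (t=1,i=5, bit14=1)
  nb .##.#: next=#  (t=0,i=19, bit13=1)
  nb .##..: next=#  (t=0,i=4, bit12=1)
  nb .#.##: next=#  (t=0,i=2, bit11=1)
  nb .#.#.: next=.  (t=0,i=0, bit10=0)
  nb .#..#: next=#  (t=2,i=8, bit9=1)
  nb .#...: next=#  (t=1,i=20, bit8=1)
  nb ..###: next=#  (t=0,i=11, bit7=1)
  nb ..##.: next=.  (t=0,i=7, bit6=0)
  nb ..#.#: next=#  (t=1,i=2, bit5=1)
  nb ..#..: next=#  (t=2,i=20, bit4=1)
  nb ...##: next=#  (t=0,i=17, bit3=1)
  nb ...#.: next=#  (t=1,i=1, bit2=1)
  nb ....#: next=.  (t=1,i=0, bit1=0)
  nb .....: next=#  (t=3,i=5, bit0=1)
  bits 11011010000011000111101110111101 = 3658251197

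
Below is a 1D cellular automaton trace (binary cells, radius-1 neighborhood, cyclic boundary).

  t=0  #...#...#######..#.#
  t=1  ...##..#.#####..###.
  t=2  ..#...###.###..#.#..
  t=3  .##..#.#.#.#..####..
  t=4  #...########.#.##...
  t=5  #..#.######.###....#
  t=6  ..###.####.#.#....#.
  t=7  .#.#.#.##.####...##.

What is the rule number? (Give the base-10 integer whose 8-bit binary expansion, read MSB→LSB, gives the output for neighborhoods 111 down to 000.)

166

  ###|#  b7=1 t=0,i=9
  ##.|.  b6=0 t=0,i=0
  #.#|#  b5=1 t=0,i=18
  #..|.  b4=0 t=0,i=1
  .##|.  b3=0 t=0,i=8
  .#.|#  b2=1 t=0,i=4
  ..#|#  b1=1 t=0,i=3
  ...|.  b0=0 t=0,i=2
  bits 10100110 = 166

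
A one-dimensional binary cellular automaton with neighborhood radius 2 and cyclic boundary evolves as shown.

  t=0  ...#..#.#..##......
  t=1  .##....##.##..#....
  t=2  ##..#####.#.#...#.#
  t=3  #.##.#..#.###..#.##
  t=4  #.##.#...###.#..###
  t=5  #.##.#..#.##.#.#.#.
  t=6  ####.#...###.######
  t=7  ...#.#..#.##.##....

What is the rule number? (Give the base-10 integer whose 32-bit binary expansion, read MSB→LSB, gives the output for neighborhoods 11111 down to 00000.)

586804302

  ##### -> .   bit 31 = 0  t=2,i=6
  ####. -> .   bit 30 = 0  t=2,i=7
  ###.# -> #   bit 29 = 1  t=2,i=8
  ###.. -> .   bit 28 = 0  t=2,i=1
  ##.## -> .   bit 27 = 0  t=1,i=9
  ##.#. -> .   bit 26 = 0  t=2,i=9
  ##..# -> #   bit 25 = 1  t=1,i=12
  ##... -> .   bit 24 = 0  t=0,i=13
  #.### -> #   bit 23 = 1  t=2,i=18
  #.##. -> #   bit 22 = 1  t=1,i=10
  #.#.# -> #   bit 21 = 1  t=2,i=10
  #.#.. -> #   bit 20 = 1  t=0,i=8
  #..## -> #   bit 19 = 1  t=0,i=10
  #..#. -> .   bit 18 = 0  t=0,i=5
  #...# -> .   bit 17 = 0  t=2,i=14
  #.... -> #   bit 16 = 1  t=0,i=14
  .#### -> #   bit 15 = 1  t=2,i=5
  .###. -> #   bit 14 = 1  t=2,i=0
  .##.# -> #   bit 13 = 1  t=1,i=8
  .##.. -> .   bit 12 = 0  t=0,i=12
  .#.## -> #   bit 11 = 1  t=2,i=17
  .#.#. -> #   bit 10 = 1  t=0,i=7
  .#..# -> .   bit 9 = 0  t=0,i=4
  .#... -> .   bit 8 = 0  t=1,i=15
  ..### -> .   bit 7 = 0  t=2,i=4
  ..##. -> #   bit 6 = 1  t=0,i=11
  ..#.# -> .   bit 5 = 0  t=0,i=6
  ..#.. -> .   bit 4 = 0  t=0,i=3
  ...## -> #   bit 3 = 1  t=1,i=0
  ...#. -> #   bit 2 = 1  t=0,i=2
  ....# -> #   bit 1 = 1  t=0,i=1
  ..... -> .   bit 0 = 0  t=0,i=0
  bits 00100010111110011110110001001110 = 586804302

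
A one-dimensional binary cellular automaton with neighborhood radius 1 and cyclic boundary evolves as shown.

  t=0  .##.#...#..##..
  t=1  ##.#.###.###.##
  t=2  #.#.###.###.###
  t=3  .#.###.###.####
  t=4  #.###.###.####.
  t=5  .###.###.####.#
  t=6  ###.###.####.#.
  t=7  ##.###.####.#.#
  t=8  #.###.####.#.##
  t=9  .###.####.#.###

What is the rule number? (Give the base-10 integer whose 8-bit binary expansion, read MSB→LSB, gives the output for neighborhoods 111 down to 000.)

  [7] ### => #  t=1,i=0
  [6] ##. => .  t=0,i=2
  [5] #.# => #  t=0,i=3
  [4] #.. => #  t=0,i=5
  [3] .## => #  t=0,i=1
  [2] .#. => .  t=0,i=4
  [1] ..# => #  t=0,i=0
  [0] ... => #  t=0,i=6
  bits 10111011 = 187

187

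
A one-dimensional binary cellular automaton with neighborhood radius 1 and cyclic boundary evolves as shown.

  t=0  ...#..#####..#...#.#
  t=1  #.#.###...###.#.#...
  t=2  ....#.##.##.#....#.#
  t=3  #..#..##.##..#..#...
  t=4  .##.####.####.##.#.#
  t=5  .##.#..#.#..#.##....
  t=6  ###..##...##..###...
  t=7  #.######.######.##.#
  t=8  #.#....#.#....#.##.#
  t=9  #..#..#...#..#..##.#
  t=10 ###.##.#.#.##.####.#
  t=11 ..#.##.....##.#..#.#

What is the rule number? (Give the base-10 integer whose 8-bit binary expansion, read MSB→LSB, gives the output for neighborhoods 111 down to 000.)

  [7] ### => .  t=0,i=7
  [6] ##. => #  t=0,i=10
  [5] #.# => .  t=0,i=18
  [4] #.. => #  t=0,i=0
  [3] .## => #  t=0,i=6
  [2] .#. => .  t=0,i=3
  [1] ..# => #  t=0,i=2
  [0] ... => .  t=0,i=1
  bits 01011010 = 90

90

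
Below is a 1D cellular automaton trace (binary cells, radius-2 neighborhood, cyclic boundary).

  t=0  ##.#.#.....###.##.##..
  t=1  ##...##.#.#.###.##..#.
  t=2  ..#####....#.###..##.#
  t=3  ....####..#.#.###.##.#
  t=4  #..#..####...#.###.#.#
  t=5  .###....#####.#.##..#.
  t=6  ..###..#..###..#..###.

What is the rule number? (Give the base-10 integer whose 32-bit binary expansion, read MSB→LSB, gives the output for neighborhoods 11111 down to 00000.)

4212549981

  ##### -> #   bit 31 = 1  t=2,i=4
  ####. -> #   bit 30 = 1  t=2,i=5
  ###.# -> #   bit 29 = 1  t=0,i=13
  ###.. -> #   bit 28 = 1  t=2,i=6
  ##.## -> #   bit 27 = 1  t=0,i=14
  ##.#. -> .   bit 26 = 0  t=0,i=2
  ##..# -> #   bit 25 = 1  t=0,i=20
  ##... -> #   bit 24 = 1  t=1,i=2
  #.### -> .   bit 23 = 0  t=1,i=12
  #.##. -> .   bit 22 = 0  t=0,i=15
  #.#.# -> .   bit 21 = 0  t=0,i=3
  #.#.. -> #   bit 20 = 1  t=0,i=5
  #..## -> .   bit 19 = 0  t=0,i=21
  #..#. -> #   bit 18 = 1  t=1,i=19
  #...# -> #   bit 17 = 1  t=1,i=3
  #.... -> .   bit 16 = 0  t=0,i=7
  .#### -> .   bit 15 = 0  t=2,i=3
  .###. -> #   bit 14 = 1  t=0,i=12
  .##.# -> #   bit 13 = 1  t=0,i=1
  .##.. -> .   bit 12 = 0  t=0,i=19
  .#.## -> #   bit 11 = 1  t=1,i=11
  .#.#. -> .   bit 10 = 0  t=0,i=4
  .#..# -> .   bit 9 = 0  t=2,i=0
  .#... -> #   bit 8 = 1  t=0,i=6
  ..### -> .   bit 7 = 0  t=0,i=11
  ..##. -> #   bit 6 = 1  t=0,i=0
  ..#.# -> .   bit 5 = 0  t=1,i=20
  ..#.. -> #   bit 4 = 1  t=4,i=3
  ...## -> #   bit 3 = 1  t=0,i=10
  ...#. -> #   bit 2 = 1  t=2,i=10
  ....# -> .   bit 1 = 0  t=0,i=9
  ..... -> #   bit 0 = 1  t=0,i=8
  bits 11111011000101100110100101011101 = 4212549981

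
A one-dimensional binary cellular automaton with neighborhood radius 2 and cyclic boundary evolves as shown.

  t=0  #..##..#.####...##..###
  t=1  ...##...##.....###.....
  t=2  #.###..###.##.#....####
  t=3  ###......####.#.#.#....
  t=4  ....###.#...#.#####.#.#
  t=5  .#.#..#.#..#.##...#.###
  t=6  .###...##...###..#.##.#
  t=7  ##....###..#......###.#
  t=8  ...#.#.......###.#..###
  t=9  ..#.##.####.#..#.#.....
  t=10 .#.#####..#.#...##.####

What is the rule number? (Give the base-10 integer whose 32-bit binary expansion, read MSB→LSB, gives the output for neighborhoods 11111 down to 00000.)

  [31] ##### => .  t=2,i=21
  [30] ####. => .  t=0,i=11
  [29] ###.# => #  t=2,i=0
  [28] ###.. => .  t=0,i=0
  [27] ##.## => #  t=2,i=1
  [26] ##.#. => .  t=2,i=13
  [25] ##..# => .  t=0,i=1
  [24] ##... => .  t=0,i=13
  [23] #.### => #  t=0,i=9
  [22] #.##. => #  t=2,i=11
  [21] #.#.# => #  t=3,i=14
  [20] #.#.. => #  t=2,i=14
  [19] #..## => .  t=0,i=2
  [18] #..#. => .  t=0,i=6
  [17] #...# => .  t=0,i=14
  [16] #.... => #  t=1,i=11
  [15] .#### => .  t=0,i=10
  [14] .###. => .  t=1,i=16
  [13] .##.# => #  t=2,i=12
  [12] .##.. => #  t=0,i=4
  [11] .#.## => #  t=0,i=8
  [10] .#.#. => #  t=3,i=15
  [9] .#..# => .  t=5,i=4
  [8] .#... => .  t=2,i=15
  [7] ..### => .  t=0,i=20
  [6] ..##. => #  t=0,i=3
  [5] ..#.# => .  t=0,i=7
  [4] ..#.. => .  t=7,i=11
  [3] ...## => #  t=0,i=15
  [2] ...#. => #  t=4,i=11
  [1] ....# => .  t=1,i=1
  [0] ..... => #  t=1,i=0
  bits 00101000111100010011110001001101 = 686898253

686898253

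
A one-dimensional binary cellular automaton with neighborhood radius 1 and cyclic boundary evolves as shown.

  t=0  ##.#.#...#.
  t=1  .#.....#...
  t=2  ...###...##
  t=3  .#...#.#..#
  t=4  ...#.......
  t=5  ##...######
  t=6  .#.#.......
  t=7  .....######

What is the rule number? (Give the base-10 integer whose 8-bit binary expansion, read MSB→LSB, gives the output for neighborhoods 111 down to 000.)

65

  ###|.  b7=0 t=2,i=4
  ##.|#  b6=1 t=0,i=1
  #.#|.  b5=0 t=0,i=2
  #..|.  b4=0 t=0,i=6
  .##|.  b3=0 t=0,i=0
  .#.|.  b2=0 t=0,i=3
  ..#|.  b1=0 t=0,i=8
  ...|#  b0=1 t=0,i=7
  bits 01000001 = 65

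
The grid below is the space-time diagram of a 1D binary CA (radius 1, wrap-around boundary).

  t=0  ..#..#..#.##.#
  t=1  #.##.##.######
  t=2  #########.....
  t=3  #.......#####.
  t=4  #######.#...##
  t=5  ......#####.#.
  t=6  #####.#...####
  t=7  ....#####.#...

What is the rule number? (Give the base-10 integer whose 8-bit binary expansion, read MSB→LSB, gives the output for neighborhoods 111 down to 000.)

  ### -> .   bit 7 = 0  t=1,i=9
  ##. -> #   bit 6 = 1  t=0,i=11
  #.# -> #   bit 5 = 1  t=0,i=9
  #.. -> #   bit 4 = 1  t=0,i=0
  .## -> #   bit 3 = 1  t=0,i=10
  .#. -> #   bit 2 = 1  t=0,i=2
  ..# -> .   bit 1 = 0  t=0,i=1
  ... -> #   bit 0 = 1  t=2,i=10
  bits 01111101 = 125

125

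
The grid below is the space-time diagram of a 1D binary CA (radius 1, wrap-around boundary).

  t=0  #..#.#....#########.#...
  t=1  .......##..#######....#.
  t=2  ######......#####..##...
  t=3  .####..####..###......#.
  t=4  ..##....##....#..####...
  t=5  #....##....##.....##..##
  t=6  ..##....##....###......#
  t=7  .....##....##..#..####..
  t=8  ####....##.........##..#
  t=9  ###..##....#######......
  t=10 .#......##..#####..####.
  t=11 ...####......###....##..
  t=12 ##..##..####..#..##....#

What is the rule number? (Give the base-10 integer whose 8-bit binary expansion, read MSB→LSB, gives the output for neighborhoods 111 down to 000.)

  ###|#  b7=1 t=0,i=11
  ##.|.  b6=0 t=0,i=18
  #.#|.  b5=0 t=0,i=4
  #..|.  b4=0 t=0,i=1
  .##|.  b3=0 t=0,i=10
  .#.|.  b2=0 t=0,i=0
  ..#|.  b1=0 t=0,i=2
  ...|#  b0=1 t=0,i=7
  bits 10000001 = 129

129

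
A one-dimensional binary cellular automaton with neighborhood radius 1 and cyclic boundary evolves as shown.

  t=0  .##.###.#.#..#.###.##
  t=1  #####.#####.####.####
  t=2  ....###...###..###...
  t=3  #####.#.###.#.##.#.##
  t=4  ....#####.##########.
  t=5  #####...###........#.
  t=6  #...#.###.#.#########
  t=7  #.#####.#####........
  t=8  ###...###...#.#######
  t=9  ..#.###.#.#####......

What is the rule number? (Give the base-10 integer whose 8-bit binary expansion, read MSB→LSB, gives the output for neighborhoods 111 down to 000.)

  ###|.  b7=0 t=0,i=5
  ##.|#  b6=1 t=0,i=2
  #.#|#  b5=1 t=0,i=0
  #..|.  b4=0 t=0,i=11
  .##|#  b3=1 t=0,i=1
  .#.|#  b2=1 t=0,i=8
  ..#|#  b1=1 t=0,i=12
  ...|#  b0=1 t=2,i=0
  bits 01101111 = 111

111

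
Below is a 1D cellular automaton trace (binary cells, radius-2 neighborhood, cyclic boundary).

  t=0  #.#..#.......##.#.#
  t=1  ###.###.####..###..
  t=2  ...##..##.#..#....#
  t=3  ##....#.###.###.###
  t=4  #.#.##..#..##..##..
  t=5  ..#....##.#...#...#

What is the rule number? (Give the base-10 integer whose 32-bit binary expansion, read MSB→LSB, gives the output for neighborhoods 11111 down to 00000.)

1304305943

  nb #####: next=.  (t=3,i=18, bit31=0)
  nb ####.: next=#  (t=1,i=10, bit30=1)
  nb ###.#: next=.  (t=1,i=2, bit29=0)
  nb ###..: next=.  (t=1,i=11, bit28=0)
  nb ##.##: next=#  (t=1,i=3, bit27=1)
  nb ##.#.: next=#  (t=0,i=1, bit26=1)
  nb ##..#: next=.  (t=1,i=12, bit25=0)
  nb ##...: next=#  (t=3,i=2, bit24=1)
  nb #.###: next=#  (t=1,i=4, bit23=1)
  nb #.##.: next=.  (t=0,i=18, bit22=0)
  nb #.#.#: next=#  (t=0,i=16, bit21=1)
  nb #.#..: next=#  (t=0,i=2, bit20=1)
  nb #..##: next=#  (t=1,i=13, bit19=1)
  nb #..#.: next=#  (t=0,i=4, bit18=1)
  nb #...#: next=#  (t=2,i=1, bit17=1)
  nb #....: next=.  (t=0,i=7, bit16=0)
  nb .####: next=.  (t=1,i=9, bit15=0)
  nb .###.: next=.  (t=1,i=1, bit14=0)
  nb .##.#: next=#  (t=0,i=0, bit13=1)
  nb .##..: next=.  (t=2,i=4, bit12=0)
  nb .#.##: next=.  (t=0,i=17, bit11=0)
  nb .#.#.: next=.  (t=4,i=1, bit10=0)
  nb .#..#: next=.  (t=0,i=3, bit9=0)
  nb .#...: next=#  (t=0,i=6, bit8=1)
  nb ..###: next=.  (t=1,i=0, bit7=0)
  nb ..##.: next=.  (t=0,i=13, bit6=0)
  nb ..#.#: next=.  (t=3,i=6, bit5=0)
  nb ..#..: next=#  (t=0,i=5, bit4=1)
  nb ...##: next=.  (t=0,i=12, bit3=0)
  nb ...#.: next=#  (t=2,i=17, bit2=1)
  nb ....#: next=#  (t=0,i=11, bit1=1)
  nb .....: next=#  (t=0,i=8, bit0=1)
  bits 01001101101111100010000100010111 = 1304305943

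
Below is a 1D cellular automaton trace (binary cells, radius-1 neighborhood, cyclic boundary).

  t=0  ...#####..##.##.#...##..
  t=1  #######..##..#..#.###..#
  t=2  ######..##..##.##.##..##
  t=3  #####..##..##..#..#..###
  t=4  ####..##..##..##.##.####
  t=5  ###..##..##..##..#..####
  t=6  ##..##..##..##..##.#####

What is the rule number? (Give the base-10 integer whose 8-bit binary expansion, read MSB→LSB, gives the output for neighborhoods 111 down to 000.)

143

  [7] ### => #  t=0,i=4
  [6] ##. => .  t=0,i=7
  [5] #.# => .  t=0,i=12
  [4] #.. => .  t=0,i=8
  [3] .## => #  t=0,i=3
  [2] .#. => #  t=0,i=16
  [1] ..# => #  t=0,i=2
  [0] ... => #  t=0,i=0
  bits 10001111 = 143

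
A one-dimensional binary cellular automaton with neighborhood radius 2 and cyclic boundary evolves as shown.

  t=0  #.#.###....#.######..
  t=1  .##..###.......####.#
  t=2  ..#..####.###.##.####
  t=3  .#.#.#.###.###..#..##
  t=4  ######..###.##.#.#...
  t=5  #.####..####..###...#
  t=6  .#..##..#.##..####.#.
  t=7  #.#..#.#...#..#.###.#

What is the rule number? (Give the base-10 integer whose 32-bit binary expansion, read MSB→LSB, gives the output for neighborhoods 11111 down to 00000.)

  nb #####: next=#  (t=0,i=15, bit31=1)
  nb ####.: next=#  (t=0,i=17, bit30=1)
  nb ###.#: next=#  (t=1,i=18, bit29=1)
  nb ###..: next=#  (t=0,i=6, bit28=1)
  nb ##.##: next=#  (t=2,i=9, bit27=1)
  nb ##.#.: next=#  (t=1,i=19, bit26=1)
  nb ##..#: next=.  (t=0,i=19, bit25=0)
  nb ##...: next=#  (t=0,i=7, bit24=1)
  nb #.###: next=.  (t=0,i=4, bit23=0)
  nb #.##.: next=.  (t=1,i=1, bit22=0)
  nb #.#.#: next=#  (t=0,i=2, bit21=1)
  nb #.#..: next=.  (t=4,i=17, bit20=0)
  nb #..##: next=.  (t=1,i=4, bit19=0)
  nb #..#.: next=#  (t=0,i=20, bit18=1)
  nb #...#: next=.  (t=4,i=19, bit17=0)
  nb #....: next=.  (t=0,i=8, bit16=0)
  nb .####: next=.  (t=0,i=14, bit15=0)
  nb .###.: next=#  (t=0,i=5, bit14=1)
  nb .##.#: next=.  (t=2,i=15, bit13=0)
  nb .##..: next=#  (t=1,i=2, bit12=1)
  nb .#.##: next=.  (t=0,i=3, bit11=0)
  nb .#.#.: next=#  (t=0,i=1, bit10=1)
  nb .#..#: next=#  (t=2,i=3, bit9=1)
  nb .#...: next=.  (t=4,i=18, bit8=0)
  nb ..###: next=#  (t=1,i=5, bit7=1)
  nb ..##.: next=.  (t=3,i=19, bit6=0)
  nb ..#.#: next=.  (t=0,i=0, bit5=0)
  nb ..#..: next=.  (t=2,i=2, bit4=0)
  nb ...##: next=#  (t=1,i=14, bit3=1)
  nb ...#.: next=.  (t=0,i=10, bit2=0)
  nb ....#: next=.  (t=0,i=9, bit1=0)
  nb .....: next=#  (t=1,i=10, bit0=1)
  bits 11111101001001000101011010001001 = 4247017097

4247017097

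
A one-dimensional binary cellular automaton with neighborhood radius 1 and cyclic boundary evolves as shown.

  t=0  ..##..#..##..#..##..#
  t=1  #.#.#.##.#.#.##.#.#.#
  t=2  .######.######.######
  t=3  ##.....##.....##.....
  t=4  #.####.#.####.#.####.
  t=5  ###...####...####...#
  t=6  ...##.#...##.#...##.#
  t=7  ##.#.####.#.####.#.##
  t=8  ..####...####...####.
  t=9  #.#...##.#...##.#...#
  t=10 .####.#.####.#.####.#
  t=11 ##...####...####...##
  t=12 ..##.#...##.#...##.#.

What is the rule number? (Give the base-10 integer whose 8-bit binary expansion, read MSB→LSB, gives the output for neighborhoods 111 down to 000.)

  ### -> .   bit 7 = 0  t=2,i=2
  ##. -> .   bit 6 = 0  t=0,i=3
  #.# -> #   bit 5 = 1  t=1,i=1
  #.. -> #   bit 4 = 1  t=0,i=0
  .## -> #   bit 3 = 1  t=0,i=2
  .#. -> #   bit 2 = 1  t=0,i=6
  ..# -> .   bit 1 = 0  t=0,i=1
  ... -> #   bit 0 = 1  t=3,i=3
  bits 00111101 = 61

61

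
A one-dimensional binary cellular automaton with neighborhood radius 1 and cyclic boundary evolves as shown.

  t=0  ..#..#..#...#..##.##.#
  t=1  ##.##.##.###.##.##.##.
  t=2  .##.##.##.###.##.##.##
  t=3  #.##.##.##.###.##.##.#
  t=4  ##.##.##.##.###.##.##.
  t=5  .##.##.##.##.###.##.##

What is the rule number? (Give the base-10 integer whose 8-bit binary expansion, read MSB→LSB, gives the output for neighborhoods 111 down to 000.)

243

  [7] ### => #  t=1,i=10
  [6] ##. => #  t=0,i=16
  [5] #.# => #  t=0,i=17
  [4] #.. => #  t=0,i=0
  [3] .## => .  t=0,i=15
  [2] .#. => .  t=0,i=2
  [1] ..# => #  t=0,i=1
  [0] ... => #  t=0,i=10
  bits 11110011 = 243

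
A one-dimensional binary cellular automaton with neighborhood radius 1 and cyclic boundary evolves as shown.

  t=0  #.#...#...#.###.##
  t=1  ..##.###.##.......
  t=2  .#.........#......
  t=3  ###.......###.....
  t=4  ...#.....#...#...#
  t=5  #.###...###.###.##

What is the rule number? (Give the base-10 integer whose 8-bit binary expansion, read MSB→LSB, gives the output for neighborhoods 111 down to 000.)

22

  nb ###: next=.  (t=0,i=13, bit7=0)
  nb ##.: next=.  (t=0,i=0, bit6=0)
  nb #.#: next=.  (t=0,i=1, bit5=0)
  nb #..: next=#  (t=0,i=3, bit4=1)
  nb .##: next=.  (t=0,i=12, bit3=0)
  nb .#.: next=#  (t=0,i=2, bit2=1)
  nb ..#: next=#  (t=0,i=5, bit1=1)
  nb ...: next=.  (t=0,i=4, bit0=0)
  bits 00010110 = 22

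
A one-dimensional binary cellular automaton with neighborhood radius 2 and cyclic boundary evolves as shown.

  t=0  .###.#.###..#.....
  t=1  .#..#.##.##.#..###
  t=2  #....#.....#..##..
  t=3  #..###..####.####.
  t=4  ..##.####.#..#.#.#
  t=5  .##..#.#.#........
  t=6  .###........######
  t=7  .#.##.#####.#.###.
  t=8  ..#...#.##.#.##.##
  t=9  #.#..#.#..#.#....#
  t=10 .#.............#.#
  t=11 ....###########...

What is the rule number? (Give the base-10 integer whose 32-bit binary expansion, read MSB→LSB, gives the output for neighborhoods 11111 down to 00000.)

  nb #####: next=#  (t=6,i=14, bit31=1)
  nb ####.: next=#  (t=3,i=10, bit30=1)
  nb ###.#: next=.  (t=0,i=3, bit29=0)
  nb ###..: next=#  (t=0,i=9, bit28=1)
  nb ##.##: next=.  (t=1,i=8, bit27=0)
  nb ##.#.: next=#  (t=0,i=4, bit26=1)
  nb ##..#: next=#  (t=0,i=10, bit25=1)
  nb ##...: next=#  (t=6,i=4, bit24=1)
  nb #.###: next=#  (t=0,i=7, bit23=1)
  nb #.##.: next=.  (t=1,i=6, bit22=0)
  nb #.#.#: next=.  (t=0,i=5, bit21=0)
  nb #.#..: next=.  (t=1,i=1, bit20=0)
  nb #..##: next=#  (t=1,i=14, bit19=1)
  nb #..#.: next=.  (t=0,i=11, bit18=0)
  nb #...#: next=.  (t=8,i=4, bit17=0)
  nb #....: next=.  (t=0,i=14, bit16=0)
  nb .####: next=.  (t=3,i=9, bit15=0)
  nb .###.: next=.  (t=0,i=2, bit14=0)
  nb .##.#: next=.  (t=1,i=7, bit13=0)
  nb .##..: next=#  (t=2,i=15, bit12=1)
  nb .#.##: next=#  (t=0,i=6, bit11=1)
  nb .#.#.: next=.  (t=4,i=14, bit10=0)
  nb .#..#: next=.  (t=1,i=2, bit9=0)
  nb .#...: next=.  (t=0,i=13, bit8=0)
  nb ..###: next=#  (t=0,i=1, bit7=1)
  nb ..##.: next=#  (t=2,i=14, bit6=1)
  nb ..#.#: next=.  (t=1,i=4, bit5=0)
  nb ..#..: next=#  (t=0,i=12, bit4=1)
  nb ...##: next=.  (t=0,i=0, bit3=0)
  nb ...#.: next=#  (t=2,i=4, bit2=1)
  nb ....#: next=#  (t=0,i=17, bit1=1)
  nb .....: next=#  (t=0,i=15, bit0=1)
  bits 11010111100010000001100011010111 = 3616020695

3616020695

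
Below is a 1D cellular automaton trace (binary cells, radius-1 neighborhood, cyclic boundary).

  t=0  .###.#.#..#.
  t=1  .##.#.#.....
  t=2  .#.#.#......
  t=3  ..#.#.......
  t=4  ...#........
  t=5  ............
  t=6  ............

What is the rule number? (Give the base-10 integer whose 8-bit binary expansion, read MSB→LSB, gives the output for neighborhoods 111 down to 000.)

168

  ### -> #   bit 7 = 1  t=0,i=2
  ##. -> .   bit 6 = 0  t=0,i=3
  #.# -> #   bit 5 = 1  t=0,i=4
  #.. -> .   bit 4 = 0  t=0,i=8
  .## -> #   bit 3 = 1  t=0,i=1
  .#. -> .   bit 2 = 0  t=0,i=5
  ..# -> .   bit 1 = 0  t=0,i=0
  ... -> .   bit 0 = 0  t=1,i=8
  bits 10101000 = 168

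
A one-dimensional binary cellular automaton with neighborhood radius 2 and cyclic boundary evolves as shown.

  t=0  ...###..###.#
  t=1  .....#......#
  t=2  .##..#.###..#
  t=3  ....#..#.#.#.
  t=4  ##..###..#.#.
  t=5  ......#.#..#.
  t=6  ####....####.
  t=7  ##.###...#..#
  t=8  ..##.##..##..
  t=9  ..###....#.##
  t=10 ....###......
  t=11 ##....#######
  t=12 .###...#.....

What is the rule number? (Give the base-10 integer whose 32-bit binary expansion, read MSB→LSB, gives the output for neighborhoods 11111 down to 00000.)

431333969

  ##### -> .   bit 31 = 0  t=11,i=8
  ####. -> .   bit 30 = 0  t=6,i=2
  ###.# -> .   bit 29 = 0  t=0,i=10
  ###.. -> #   bit 28 = 1  t=0,i=5
  ##.## -> #   bit 27 = 1  t=6,i=12
  ##.#. -> .   bit 26 = 0  t=0,i=11
  ##..# -> .   bit 25 = 0  t=0,i=6
  ##... -> #   bit 24 = 1  t=6,i=4
  #.### -> #   bit 23 = 1  t=2,i=7
  #.##. -> .   bit 22 = 0  t=2,i=1
  #.#.# -> #   bit 21 = 1  t=3,i=9
  #.#.. -> #   bit 20 = 1  t=0,i=12
  #..## -> .   bit 19 = 0  t=0,i=7
  #..#. -> #   bit 18 = 1  t=2,i=4
  #...# -> .   bit 17 = 0  t=0,i=1
  #.... -> #   bit 16 = 1  t=1,i=1
  .#### -> #   bit 15 = 1  t=6,i=1
  .###. -> .   bit 14 = 0  t=0,i=4
  .##.# -> #   bit 13 = 1  t=8,i=3
  .##.. -> .   bit 12 = 0  t=2,i=2
  .#.## -> .   bit 11 = 0  t=2,i=0
  .#.#. -> .   bit 10 = 0  t=3,i=8
  .#..# -> #   bit 9 = 1  t=3,i=5
  .#... -> .   bit 8 = 0  t=0,i=0
  ..### -> .   bit 7 = 0  t=0,i=3
  ..##. -> #   bit 6 = 1  t=8,i=2
  ..#.# -> .   bit 5 = 0  t=2,i=5
  ..#.. -> #   bit 4 = 1  t=1,i=5
  ...## -> .   bit 3 = 0  t=0,i=2
  ...#. -> .   bit 2 = 0  t=1,i=4
  ....# -> .   bit 1 = 0  t=1,i=3
  ..... -> #   bit 0 = 1  t=1,i=2
  bits 00011001101101011010001001010001 = 431333969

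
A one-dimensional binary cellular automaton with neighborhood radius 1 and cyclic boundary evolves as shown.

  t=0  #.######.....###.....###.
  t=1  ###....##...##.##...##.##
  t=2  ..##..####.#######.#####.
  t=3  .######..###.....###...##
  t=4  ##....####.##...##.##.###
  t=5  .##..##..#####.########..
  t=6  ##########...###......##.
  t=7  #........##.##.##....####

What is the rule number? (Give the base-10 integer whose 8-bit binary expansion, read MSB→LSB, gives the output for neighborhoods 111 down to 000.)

126

  ### -> .   bit 7 = 0  t=0,i=3
  ##. -> #   bit 6 = 1  t=0,i=7
  #.# -> #   bit 5 = 1  t=0,i=1
  #.. -> #   bit 4 = 1  t=0,i=8
  .## -> #   bit 3 = 1  t=0,i=2
  .#. -> #   bit 2 = 1  t=0,i=0
  ..# -> #   bit 1 = 1  t=0,i=12
  ... -> .   bit 0 = 0  t=0,i=9
  bits 01111110 = 126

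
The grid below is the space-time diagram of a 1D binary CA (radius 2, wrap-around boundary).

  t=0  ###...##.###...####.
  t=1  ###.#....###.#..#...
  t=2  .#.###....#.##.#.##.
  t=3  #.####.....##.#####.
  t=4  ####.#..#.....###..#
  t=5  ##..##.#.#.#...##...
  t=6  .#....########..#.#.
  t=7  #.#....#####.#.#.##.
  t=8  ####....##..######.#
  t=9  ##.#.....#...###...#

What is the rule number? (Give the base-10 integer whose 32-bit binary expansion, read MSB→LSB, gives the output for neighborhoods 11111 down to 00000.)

2499206401

  nb #####: next=#  (t=3,i=16, bit31=1)
  nb ####.: next=.  (t=0,i=17, bit30=0)
  nb ###.#: next=.  (t=0,i=18, bit29=0)
  nb ###..: next=#  (t=0,i=2, bit28=1)
  nb ##.##: next=.  (t=0,i=8, bit27=0)
  nb ##.#.: next=#  (t=1,i=3, bit26=1)
  nb ##..#: next=.  (t=2,i=19, bit25=0)
  nb ##...: next=.  (t=0,i=3, bit24=0)
  nb #.###: next=#  (t=0,i=0, bit23=1)
  nb #.##.: next=#  (t=2,i=12, bit22=1)
  nb #.#.#: next=#  (t=2,i=15, bit21=1)
  nb #.#..: next=#  (t=1,i=4, bit20=1)
  nb #..##: next=.  (t=4,i=18, bit19=0)
  nb #..#.: next=#  (t=1,i=15, bit18=1)
  nb #...#: next=#  (t=0,i=4, bit17=1)
  nb #....: next=.  (t=1,i=6, bit16=0)
  nb .####: next=#  (t=0,i=16, bit15=1)
  nb .###.: next=#  (t=0,i=1, bit14=1)
  nb .##.#: next=.  (t=0,i=7, bit13=0)
  nb .##..: next=#  (t=2,i=18, bit12=1)
  nb .#.##: next=#  (t=2,i=2, bit11=1)
  nb .#.#.: next=#  (t=5,i=8, bit10=1)
  nb .#..#: next=.  (t=1,i=14, bit9=0)
  nb .#...: next=#  (t=1,i=5, bit8=1)
  nb ..###: next=.  (t=0,i=15, bit7=0)
  nb ..##.: next=.  (t=0,i=6, bit6=0)
  nb ..#.#: next=.  (t=2,i=1, bit5=0)
  nb ..#..: next=.  (t=1,i=16, bit4=0)
  nb ...##: next=.  (t=0,i=5, bit3=0)
  nb ...#.: next=.  (t=2,i=9, bit2=0)
  nb ....#: next=.  (t=1,i=7, bit1=0)
  nb .....: next=#  (t=3,i=8, bit0=1)
  bits 10010100111101101101110100000001 = 2499206401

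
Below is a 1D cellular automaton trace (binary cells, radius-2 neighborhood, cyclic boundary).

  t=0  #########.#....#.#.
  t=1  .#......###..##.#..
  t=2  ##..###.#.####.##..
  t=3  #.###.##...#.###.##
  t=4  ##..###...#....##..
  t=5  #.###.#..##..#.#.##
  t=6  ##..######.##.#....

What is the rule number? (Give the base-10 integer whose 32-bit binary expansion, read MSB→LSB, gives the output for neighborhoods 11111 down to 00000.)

  #####|.  b31=0 t=0,i=2
  ####.|.  b30=0 t=0,i=7
  ###.#|#  b29=1 t=0,i=8
  ###..|#  b28=1 t=1,i=10
  ##.##|#  b27=1 t=2,i=14
  ##.#.|#  b26=1 t=0,i=9
  ##..#|#  b25=1 t=1,i=11
  ##...|.  b24=0 t=3,i=8
  #.###|.  b23=0 t=0,i=0
  #.##.|#  b22=1 t=2,i=15
  #.#.#|.  b21=0 t=0,i=17
  #.#..|#  b20=1 t=0,i=10
  #..##|#  b19=1 t=1,i=12
  #..#.|#  b18=1 t=5,i=12
  #...#|.  b17=0 t=1,i=18
  #....|.  b16=0 t=0,i=12
  .####|#  b15=1 t=0,i=1
  .###.|.  b14=0 t=1,i=9
  .##.#|.  b13=0 t=1,i=14
  .##..|.  b12=0 t=2,i=1
  .#.##|.  b11=0 t=0,i=18
  .#.#.|#  b10=1 t=0,i=16
  .#..#|#  b9=1 t=5,i=7
  .#...|.  b8=0 t=0,i=11
  ..###|#  b7=1 t=1,i=8
  ..##.|#  b6=1 t=1,i=13
  ..#.#|.  b5=0 t=0,i=15
  ..#..|#  b4=1 t=1,i=1
  ...##|.  b3=0 t=1,i=7
  ...#.|#  b2=1 t=0,i=14
  ....#|#  b1=1 t=0,i=13
  .....|#  b0=1 t=1,i=4
  bits 00111110010111001000011011010111 = 1046251223

1046251223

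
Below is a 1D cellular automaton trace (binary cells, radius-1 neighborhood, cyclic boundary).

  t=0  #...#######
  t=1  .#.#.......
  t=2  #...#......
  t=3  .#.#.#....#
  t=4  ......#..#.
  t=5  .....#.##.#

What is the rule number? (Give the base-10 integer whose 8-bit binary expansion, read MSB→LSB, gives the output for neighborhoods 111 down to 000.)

  nb ###: next=.  (t=0,i=5, bit7=0)
  nb ##.: next=.  (t=0,i=0, bit6=0)
  nb #.#: next=.  (t=1,i=2, bit5=0)
  nb #..: next=#  (t=0,i=1, bit4=1)
  nb .##: next=.  (t=0,i=4, bit3=0)
  nb .#.: next=.  (t=1,i=1, bit2=0)
  nb ..#: next=#  (t=0,i=3, bit1=1)
  nb ...: next=.  (t=0,i=2, bit0=0)
  bits 00010010 = 18

18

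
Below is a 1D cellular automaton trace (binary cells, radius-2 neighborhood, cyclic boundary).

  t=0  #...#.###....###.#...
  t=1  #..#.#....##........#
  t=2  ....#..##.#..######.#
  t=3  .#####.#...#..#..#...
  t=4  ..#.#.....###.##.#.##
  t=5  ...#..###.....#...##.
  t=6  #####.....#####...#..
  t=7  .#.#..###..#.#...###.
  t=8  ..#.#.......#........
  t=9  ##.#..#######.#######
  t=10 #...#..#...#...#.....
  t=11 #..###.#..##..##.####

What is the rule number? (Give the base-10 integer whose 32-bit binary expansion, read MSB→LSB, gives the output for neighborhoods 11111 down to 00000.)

1078038103

  ##### -> .   bit 31 = 0  t=2,i=15
  ####. -> #   bit 30 = 1  t=2,i=17
  ###.# -> .   bit 29 = 0  t=0,i=15
  ###.. -> .   bit 28 = 0  t=0,i=8
  ##.## -> .   bit 27 = 0  t=4,i=13
  ##.#. -> .   bit 26 = 0  t=0,i=16
  ##..# -> .   bit 25 = 0  t=1,i=1
  ##... -> .   bit 24 = 0  t=0,i=9
  #.### -> .   bit 23 = 0  t=0,i=6
  #.##. -> #   bit 22 = 1  t=4,i=14
  #.#.# -> .   bit 21 = 0  t=4,i=17
  #.#.. -> .   bit 20 = 0  t=0,i=17
  #..## -> .   bit 19 = 0  t=2,i=6
  #..#. -> .   bit 18 = 0  t=1,i=2
  #...# -> .   bit 17 = 0  t=0,i=2
  #.... -> #   bit 16 = 1  t=0,i=10
  .#### -> #   bit 15 = 1  t=2,i=14
  .###. -> .   bit 14 = 0  t=0,i=7
  .##.# -> .   bit 13 = 0  t=2,i=8
  .##.. -> .   bit 12 = 0  t=1,i=0
  .#.## -> #   bit 11 = 1  t=0,i=5
  .#.#. -> #   bit 10 = 1  t=1,i=4
  .#..# -> #   bit 9 = 1  t=2,i=5
  .#... -> .   bit 8 = 0  t=0,i=1
  ..### -> .   bit 7 = 0  t=0,i=13
  ..##. -> #   bit 6 = 1  t=1,i=10
  ..#.# -> .   bit 5 = 0  t=0,i=4
  ..#.. -> #   bit 4 = 1  t=0,i=0
  ...## -> .   bit 3 = 0  t=0,i=12
  ...#. -> #   bit 2 = 1  t=0,i=3
  ....# -> #   bit 1 = 1  t=0,i=11
  ..... -> #   bit 0 = 1  t=1,i=14
  bits 01000000010000011000111001010111 = 1078038103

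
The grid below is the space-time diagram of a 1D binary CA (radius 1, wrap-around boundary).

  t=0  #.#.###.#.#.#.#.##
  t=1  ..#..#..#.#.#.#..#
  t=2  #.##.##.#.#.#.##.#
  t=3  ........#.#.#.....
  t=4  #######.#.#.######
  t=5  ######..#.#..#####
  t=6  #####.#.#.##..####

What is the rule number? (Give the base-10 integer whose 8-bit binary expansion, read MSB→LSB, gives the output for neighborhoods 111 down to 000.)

  nb ###: next=#  (t=0,i=5, bit7=1)
  nb ##.: next=.  (t=0,i=0, bit6=0)
  nb #.#: next=.  (t=0,i=1, bit5=0)
  nb #..: next=#  (t=1,i=0, bit4=1)
  nb .##: next=.  (t=0,i=4, bit3=0)
  nb .#.: next=#  (t=0,i=2, bit2=1)
  nb ..#: next=.  (t=1,i=1, bit1=0)
  nb ...: next=#  (t=3,i=0, bit0=1)
  bits 10010101 = 149

149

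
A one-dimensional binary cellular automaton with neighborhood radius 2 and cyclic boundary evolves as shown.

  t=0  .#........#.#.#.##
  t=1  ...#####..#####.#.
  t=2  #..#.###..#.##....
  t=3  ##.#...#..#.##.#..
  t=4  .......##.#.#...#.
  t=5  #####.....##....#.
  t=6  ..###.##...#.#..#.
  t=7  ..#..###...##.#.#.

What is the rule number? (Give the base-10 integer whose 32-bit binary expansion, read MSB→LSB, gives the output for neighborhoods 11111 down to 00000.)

  #####|#  b31=1 t=1,i=5
  ####.|#  b30=1 t=1,i=6
  ###.#|.  b29=0 t=1,i=14
  ###..|#  b28=1 t=1,i=7
  ##.##|#  b27=1 t=6,i=5
  ##.#.|.  b26=0 t=0,i=0
  ##..#|.  b25=0 t=1,i=8
  ##...|.  b24=0 t=2,i=14
  #.###|.  b23=0 t=2,i=5
  #.##.|#  b22=1 t=0,i=16
  #.#.#|#  b21=1 t=0,i=12
  #.#..|.  b20=0 t=0,i=1
  #..##|.  b19=0 t=1,i=9
  #..#.|.  b18=0 t=2,i=2
  #...#|.  b17=0 t=3,i=5
  #....|#  b16=1 t=0,i=3
  .####|.  b15=0 t=1,i=4
  .###.|.  b14=0 t=2,i=6
  .##.#|.  b13=0 t=0,i=17
  .##..|#  b12=1 t=2,i=13
  .#.##|.  b11=0 t=0,i=15
  .#.#.|#  b10=1 t=0,i=11
  .#..#|#  b9=1 t=2,i=1
  .#...|.  b8=0 t=0,i=2
  ..###|#  b7=1 t=1,i=3
  ..##.|.  b6=0 t=3,i=0
  ..#.#|#  b5=1 t=0,i=10
  ..#..|#  b4=1 t=2,i=0
  ...##|.  b3=0 t=1,i=2
  ...#.|.  b2=0 t=0,i=9
  ....#|.  b1=0 t=0,i=8
  .....|#  b0=1 t=0,i=4
  bits 11011000011000010001011010110001 = 3630241457

3630241457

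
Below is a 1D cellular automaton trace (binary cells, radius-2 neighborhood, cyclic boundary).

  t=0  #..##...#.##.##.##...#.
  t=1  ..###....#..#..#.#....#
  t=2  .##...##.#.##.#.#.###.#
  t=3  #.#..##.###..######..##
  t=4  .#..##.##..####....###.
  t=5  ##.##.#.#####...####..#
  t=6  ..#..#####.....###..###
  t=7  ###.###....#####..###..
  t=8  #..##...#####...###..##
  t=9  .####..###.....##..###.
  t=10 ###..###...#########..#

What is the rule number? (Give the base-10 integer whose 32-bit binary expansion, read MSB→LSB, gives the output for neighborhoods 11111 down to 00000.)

246259163

  #####|.  b31=0 t=3,i=15
  ####.|.  b30=0 t=3,i=17
  ###.#|.  b29=0 t=2,i=20
  ###..|.  b28=0 t=1,i=4
  ##.##|#  b27=1 t=0,i=12
  ##.#.|#  b26=1 t=2,i=8
  ##..#|#  b25=1 t=3,i=11
  ##...|.  b24=0 t=0,i=5
  #.###|#  b23=1 t=2,i=18
  #.##.|.  b22=0 t=0,i=10
  #.#.#|#  b21=1 t=2,i=9
  #.#..|.  b20=0 t=0,i=0
  #..##|#  b19=1 t=0,i=2
  #..#.|#  b18=1 t=1,i=11
  #...#|.  b17=0 t=0,i=6
  #....|#  b16=1 t=1,i=6
  .####|#  b15=1 t=3,i=14
  .###.|.  b14=0 t=1,i=3
  .##.#|.  b13=0 t=0,i=11
  .##..|#  b12=1 t=0,i=4
  .#.##|#  b11=1 t=0,i=9
  .#.#.|#  b10=1 t=0,i=22
  .#..#|.  b9=0 t=0,i=1
  .#...|#  b8=1 t=1,i=18
  ..###|#  b7=1 t=1,i=2
  ..##.|#  b6=1 t=0,i=3
  ..#.#|.  b5=0 t=0,i=8
  ..#..|#  b4=1 t=1,i=9
  ...##|#  b3=1 t=2,i=5
  ...#.|.  b2=0 t=0,i=7
  ....#|#  b1=1 t=1,i=7
  .....|#  b0=1 t=6,i=12
  bits 00001110101011011001110111011011 = 246259163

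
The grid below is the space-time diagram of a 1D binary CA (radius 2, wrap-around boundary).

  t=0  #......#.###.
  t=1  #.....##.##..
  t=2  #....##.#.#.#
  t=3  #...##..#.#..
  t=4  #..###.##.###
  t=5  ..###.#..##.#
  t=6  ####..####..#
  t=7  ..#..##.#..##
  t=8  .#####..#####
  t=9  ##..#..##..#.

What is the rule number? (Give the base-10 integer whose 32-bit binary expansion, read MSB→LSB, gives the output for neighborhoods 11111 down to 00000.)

  ##### -> .   bit 31 = 0  t=6,i=1
  ####. -> #   bit 30 = 1  t=4,i=12
  ###.# -> .   bit 29 = 0  t=0,i=11
  ###.. -> .   bit 28 = 0  t=4,i=0
  ##.## -> #   bit 27 = 1  t=1,i=8
  ##.#. -> .   bit 26 = 0  t=0,i=12
  ##..# -> .   bit 25 = 0  t=1,i=11
  ##... -> .   bit 24 = 0  t=2,i=1
  #.### -> #   bit 23 = 1  t=0,i=9
  #.##. -> .   bit 22 = 0  t=1,i=9
  #.#.# -> #   bit 21 = 1  t=2,i=8
  #.#.. -> #   bit 20 = 1  t=0,i=0
  #..## -> #   bit 19 = 1  t=4,i=2
  #..#. -> #   bit 18 = 1  t=1,i=12
  #...# -> .   bit 17 = 0  t=3,i=2
  #.... -> .   bit 16 = 0  t=0,i=2
  .#### -> .   bit 15 = 0  t=4,i=11
  .###. -> #   bit 14 = 1  t=0,i=10
  .##.# -> .   bit 13 = 0  t=1,i=7
  .##.. -> #   bit 12 = 1  t=1,i=10
  .#.## -> .   bit 11 = 0  t=0,i=8
  .#.#. -> .   bit 10 = 0  t=2,i=9
  .#..# -> #   bit 9 = 1  t=3,i=11
  .#... -> .   bit 8 = 0  t=0,i=1
  ..### -> #   bit 7 = 1  t=4,i=3
  ..##. -> #   bit 6 = 1  t=1,i=6
  ..#.# -> #   bit 5 = 1  t=0,i=7
  ..#.. -> #   bit 4 = 1  t=1,i=0
  ...## -> #   bit 3 = 1  t=1,i=5
  ...#. -> #   bit 2 = 1  t=0,i=6
  ....# -> .   bit 1 = 0  t=0,i=5
  ..... -> .   bit 0 = 0  t=0,i=3
  bits 01001000101111000101001011111100 = 1220301564

1220301564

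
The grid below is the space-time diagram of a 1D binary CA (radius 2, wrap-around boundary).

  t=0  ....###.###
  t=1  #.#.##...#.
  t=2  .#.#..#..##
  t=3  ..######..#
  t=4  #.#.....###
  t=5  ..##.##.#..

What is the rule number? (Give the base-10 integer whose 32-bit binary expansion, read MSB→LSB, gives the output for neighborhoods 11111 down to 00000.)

51670963

  [31] ##### => .  t=3,i=4
  [30] ####. => .  t=3,i=6
  [29] ###.# => .  t=0,i=6
  [28] ###.. => .  t=0,i=10
  [27] ##.## => .  t=0,i=7
  [26] ##.#. => .  t=2,i=0
  [25] ##..# => #  t=3,i=8
  [24] ##... => #  t=0,i=0
  [23] #.### => .  t=0,i=8
  [22] #.##. => .  t=1,i=4
  [21] #.#.# => .  t=1,i=0
  [20] #.#.. => #  t=2,i=3
  [19] #..## => .  t=2,i=8
  [18] #..#. => #  t=2,i=5
  [17] #...# => .  t=1,i=7
  [16] #.... => .  t=0,i=1
  [15] .#### => .  t=3,i=3
  [14] .###. => #  t=0,i=5
  [13] .##.# => #  t=2,i=10
  [12] .##.. => .  t=1,i=5
  [11] .#.## => #  t=1,i=3
  [10] .#.#. => #  t=1,i=1
  [9] .#..# => #  t=2,i=4
  [8] .#... => #  t=4,i=3
  [7] ..### => #  t=0,i=4
  [6] ..##. => .  t=2,i=9
  [5] ..#.# => #  t=1,i=9
  [4] ..#.. => #  t=2,i=6
  [3] ...## => .  t=0,i=3
  [2] ...#. => .  t=1,i=8
  [1] ....# => #  t=0,i=2
  [0] ..... => #  t=4,i=5
  bits 00000011000101000110111110110011 = 51670963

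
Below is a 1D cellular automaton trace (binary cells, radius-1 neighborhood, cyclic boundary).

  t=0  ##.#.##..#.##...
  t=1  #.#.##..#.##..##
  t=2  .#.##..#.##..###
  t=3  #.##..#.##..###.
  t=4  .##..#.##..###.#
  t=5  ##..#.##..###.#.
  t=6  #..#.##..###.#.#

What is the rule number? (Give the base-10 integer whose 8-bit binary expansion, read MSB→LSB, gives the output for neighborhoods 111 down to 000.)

171

  ###|#  b7=1 t=1,i=15
  ##.|.  b6=0 t=0,i=1
  #.#|#  b5=1 t=0,i=2
  #..|.  b4=0 t=0,i=7
  .##|#  b3=1 t=0,i=0
  .#.|.  b2=0 t=0,i=3
  ..#|#  b1=1 t=0,i=8
  ...|#  b0=1 t=0,i=14
  bits 10101011 = 171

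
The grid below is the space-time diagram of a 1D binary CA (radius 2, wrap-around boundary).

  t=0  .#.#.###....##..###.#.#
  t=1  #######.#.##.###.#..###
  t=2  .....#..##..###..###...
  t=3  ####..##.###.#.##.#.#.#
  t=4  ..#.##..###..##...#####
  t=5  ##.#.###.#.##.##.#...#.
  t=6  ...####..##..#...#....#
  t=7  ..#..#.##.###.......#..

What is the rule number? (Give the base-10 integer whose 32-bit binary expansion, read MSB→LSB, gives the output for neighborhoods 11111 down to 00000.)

1270636043

  [31] ##### => .  t=1,i=0
  [30] ####. => #  t=1,i=5
  [29] ###.# => .  t=0,i=18
  [28] ###.. => .  t=0,i=7
  [27] ##.## => #  t=1,i=12
  [26] ##.#. => .  t=0,i=19
  [25] ##..# => #  t=0,i=14
  [24] ##... => #  t=0,i=8
  [23] #.### => #  t=0,i=5
  [22] #.##. => .  t=1,i=10
  [21] #.#.# => #  t=0,i=1
  [20] #.#.. => #  t=1,i=17
  [19] #..## => #  t=0,i=15
  [18] #..#. => #  t=4,i=1
  [17] #...# => .  t=4,i=16
  [16] #.... => .  t=0,i=9
  [15] .#### => .  t=1,i=21
  [14] .###. => #  t=0,i=6
  [13] .##.# => .  t=1,i=11
  [12] .##.. => #  t=0,i=13
  [11] .#.## => #  t=0,i=4
  [10] .#.#. => #  t=0,i=0
  [9] .#..# => #  t=1,i=18
  [8] .#... => .  t=5,i=18
  [7] ..### => .  t=0,i=16
  [6] ..##. => .  t=0,i=12
  [5] ..#.# => .  t=4,i=2
  [4] ..#.. => .  t=2,i=5
  [3] ...## => #  t=0,i=11
  [2] ...#. => .  t=2,i=4
  [1] ....# => #  t=0,i=10
  [0] ..... => #  t=2,i=0
  bits 01001011101111000101111000001011 = 1270636043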